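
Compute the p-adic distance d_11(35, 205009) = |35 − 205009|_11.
d_11(35, 205009) = 1/14641

Step 1 — x − y = 35 − 205009 = -204974. Step 2 — v_11(-204974) = 4 (factor: -204974 = −(11^4 · 14); the sign does not affect v_p). Step 3 — |x − y|_11 = 11^{-4} = 1/14641.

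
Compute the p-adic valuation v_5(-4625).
v_5(-4625) = 3

v_5(n) is the largest exponent k such that 5^k divides n. Factor out: -4625 = -5^3 · 37. (Sign doesn't affect v_p.) So v_5(-4625) = 3.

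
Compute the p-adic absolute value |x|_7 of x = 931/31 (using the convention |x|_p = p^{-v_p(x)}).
|931/31|_7 = 1/49

Step 1 — compute v_7(x) by factoring powers of 7 out of the numerator and denominator: v_7(931/31) = 2. Step 2 — apply |x|_p = p^{-v_p(x)} = 7^{-2} = 1/49.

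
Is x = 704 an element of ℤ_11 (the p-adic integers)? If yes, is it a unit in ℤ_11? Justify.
x ∈ ℤ_11 but not a unit; v_11(x) = 1 > 0

ℤ_11 = {x ∈ ℚ_11 : v_11(x) ≥ 0} and ℤ_11^× = {x ∈ ℤ_11 : v_11(x) = 0}. Here v_11(704) = v_11(num) − v_11(den) = 1; compare against these criteria.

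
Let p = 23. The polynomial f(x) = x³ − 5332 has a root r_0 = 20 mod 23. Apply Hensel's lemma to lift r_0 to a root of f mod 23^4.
r_3 = 192967 (mod 279841)

Hensel: r_{i+1} = r_i − f(r_i)/f′(r_i) mod 23^{i+2}, where f′(x) = 3x². Iterate:
  r_0 = 20 (mod 23)
  r_1 = 411 (mod 529)
  r_2 = 10462 (mod 12167)
  r_3 = 192967 (mod 279841)
Final: r = 192967 with f(r) ≡ 0 mod 23^4.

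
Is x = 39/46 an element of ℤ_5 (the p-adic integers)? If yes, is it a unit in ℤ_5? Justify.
x ∈ ℤ_5^× (unit); v_5(x) = 0

ℤ_5 = {x ∈ ℚ_5 : v_5(x) ≥ 0} and ℤ_5^× = {x ∈ ℤ_5 : v_5(x) = 0}. Here v_5(39/46) = v_5(num) − v_5(den) = 0; compare against these criteria.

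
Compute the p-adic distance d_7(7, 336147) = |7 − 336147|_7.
d_7(7, 336147) = 1/16807

Step 1 — x − y = 7 − 336147 = -336140. Step 2 — v_7(-336140) = 5 (factor: -336140 = −(7^5 · 20); the sign does not affect v_p). Step 3 — |x − y|_7 = 7^{-5} = 1/16807.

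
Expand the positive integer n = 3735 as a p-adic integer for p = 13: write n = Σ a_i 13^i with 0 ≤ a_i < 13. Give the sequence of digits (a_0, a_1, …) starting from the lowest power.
(a_0, a_1, …) = (4, 1, 9, 1)

Repeated division by 13 gives the digits low-to-high: 3735 = 4 + 1·13^1 + 9·13^2 + 1·13^3. Digit sequence: (4, 1, 9, 1).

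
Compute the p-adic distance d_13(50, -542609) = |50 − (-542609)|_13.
d_13(50, -542609) = 1/28561

Step 1 — x − y = 50 − (-542609) = 542659. Step 2 — v_13(542659) = 4 (factor: 542659 = (13^4 · 19); the sign does not affect v_p). Step 3 — |x − y|_13 = 13^{-4} = 1/28561.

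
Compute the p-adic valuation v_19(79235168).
v_19(79235168) = 5

v_19(n) is the largest exponent k such that 19^k divides n. Factor out: 79235168 = 19^5 · 32. (Sign doesn't affect v_p.) So v_19(79235168) = 5.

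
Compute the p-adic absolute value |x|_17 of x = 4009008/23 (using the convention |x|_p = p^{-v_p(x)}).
|4009008/23|_17 = 1/83521

Step 1 — compute v_17(x) by factoring powers of 17 out of the numerator and denominator: v_17(4009008/23) = 4. Step 2 — apply |x|_p = p^{-v_p(x)} = 17^{-4} = 1/83521.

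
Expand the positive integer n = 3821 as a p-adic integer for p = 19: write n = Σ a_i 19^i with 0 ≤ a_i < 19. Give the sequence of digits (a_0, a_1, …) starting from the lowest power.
(a_0, a_1, …) = (2, 11, 10)

Repeated division by 19 gives the digits low-to-high: 3821 = 2 + 11·19^1 + 10·19^2. Digit sequence: (2, 11, 10).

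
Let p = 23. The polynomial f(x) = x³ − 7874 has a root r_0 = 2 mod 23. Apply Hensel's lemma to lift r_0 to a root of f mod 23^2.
r_1 = 393 (mod 529)

Hensel: r_{i+1} = r_i − f(r_i)/f′(r_i) mod 23^{i+2}, where f′(x) = 3x². Iterate:
  r_0 = 2 (mod 23)
  r_1 = 393 (mod 529)
Final: r = 393 with f(r) ≡ 0 mod 23^2.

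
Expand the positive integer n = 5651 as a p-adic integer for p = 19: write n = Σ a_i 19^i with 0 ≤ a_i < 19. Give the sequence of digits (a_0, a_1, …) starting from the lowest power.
(a_0, a_1, …) = (8, 12, 15)

Repeated division by 19 gives the digits low-to-high: 5651 = 8 + 12·19^1 + 15·19^2. Digit sequence: (8, 12, 15).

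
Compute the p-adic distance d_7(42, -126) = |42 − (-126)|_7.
d_7(42, -126) = 1/7

Step 1 — x − y = 42 − (-126) = 168. Step 2 — v_7(168) = 1 (factor: 168 = (7^1 · 24); the sign does not affect v_p). Step 3 — |x − y|_7 = 7^{-1} = 1/7.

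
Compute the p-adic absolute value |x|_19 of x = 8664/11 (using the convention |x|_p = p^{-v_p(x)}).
|8664/11|_19 = 1/361

Step 1 — compute v_19(x) by factoring powers of 19 out of the numerator and denominator: v_19(8664/11) = 2. Step 2 — apply |x|_p = p^{-v_p(x)} = 19^{-2} = 1/361.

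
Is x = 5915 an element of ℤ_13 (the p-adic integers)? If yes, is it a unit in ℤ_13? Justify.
x ∈ ℤ_13 but not a unit; v_13(x) = 2 > 0

ℤ_13 = {x ∈ ℚ_13 : v_13(x) ≥ 0} and ℤ_13^× = {x ∈ ℤ_13 : v_13(x) = 0}. Here v_13(5915) = v_13(num) − v_13(den) = 2; compare against these criteria.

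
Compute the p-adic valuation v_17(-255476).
v_17(-255476) = 3

v_17(n) is the largest exponent k such that 17^k divides n. Factor out: -255476 = -17^3 · 52. (Sign doesn't affect v_p.) So v_17(-255476) = 3.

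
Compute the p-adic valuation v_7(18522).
v_7(18522) = 3

v_7(n) is the largest exponent k such that 7^k divides n. Factor out: 18522 = 7^3 · 54. (Sign doesn't affect v_p.) So v_7(18522) = 3.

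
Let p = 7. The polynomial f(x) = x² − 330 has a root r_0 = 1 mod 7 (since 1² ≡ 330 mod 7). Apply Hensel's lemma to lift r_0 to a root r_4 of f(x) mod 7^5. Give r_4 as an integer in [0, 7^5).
r_4 = 5972 (mod 16807)

Hensel's recurrence: r_{i+1} = r_i − f(r_i)·(f′(r_i))^{-1} mod 7^{i+2}, with f′(x) = 2x. Iterate:
  r_0 = 1 (mod 7)
  r_1 = 43 (mod 49)
  r_2 = 141 (mod 343)
  r_3 = 1170 (mod 2401)
  r_4 = 5972 (mod 16807)
Final: r_4 = 5972, and one checks f(r_4) ≡ 0 mod 7^5.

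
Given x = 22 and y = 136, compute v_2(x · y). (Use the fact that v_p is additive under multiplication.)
v_2(2992) = 4

v_p(x) = 1 (factor: 22 = 2^1 · 11); v_p(y) = 3 (factor: 136 = 2^3 · 17). Additivity: v_p(xy) = v_p(x) + v_p(y) = 1 + 3 = 4. (Direct check: xy = 2992 = 2^4 · (187).)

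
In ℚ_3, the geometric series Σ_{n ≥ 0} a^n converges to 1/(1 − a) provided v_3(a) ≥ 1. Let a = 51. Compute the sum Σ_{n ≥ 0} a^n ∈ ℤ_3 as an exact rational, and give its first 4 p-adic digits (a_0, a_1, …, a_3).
Σ a^n = 1/(1 − a) = -1/50;  first 4 digits = (1, 2, 0, 1)

v_3(a) = 1 ≥ 1, so the series converges in ℤ_3 to 1/(1 − a) = 1/(1 − 51) = -1/50. Expand this rational in ℤ_3: compute digits iteratively via d_i = x_i mod 3, x_{i+1} = (x_i − d_i)/3. The first 4 digits are (1, 2, 0, 1).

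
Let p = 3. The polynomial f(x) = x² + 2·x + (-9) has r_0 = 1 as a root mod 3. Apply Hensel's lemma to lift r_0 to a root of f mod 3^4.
r_3 = 34 (mod 81)

Hensel: r_{i+1} = r_i − f(r_i)·(f′(r_i))^{-1} mod 3^{i+2}, f′(x) = 2x + 2. Iterate:
  r_0 = 1 (mod 3)
  r_1 = 7 (mod 9)
  r_2 = 7 (mod 27)
  r_3 = 34 (mod 81)
Final: r = 34 satisfies f(r) ≡ 0 mod 3^4.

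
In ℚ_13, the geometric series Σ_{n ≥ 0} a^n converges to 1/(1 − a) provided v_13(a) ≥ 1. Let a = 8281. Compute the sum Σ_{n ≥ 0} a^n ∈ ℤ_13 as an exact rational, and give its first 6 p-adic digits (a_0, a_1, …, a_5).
Σ a^n = 1/(1 − a) = -1/8280;  first 6 digits = (1, 0, 10, 3, 9, 2)

v_13(a) = 2 ≥ 1, so the series converges in ℤ_13 to 1/(1 − a) = 1/(1 − 8281) = -1/8280. Expand this rational in ℤ_13: compute digits iteratively via d_i = x_i mod 13, x_{i+1} = (x_i − d_i)/13. The first 6 digits are (1, 0, 10, 3, 9, 2).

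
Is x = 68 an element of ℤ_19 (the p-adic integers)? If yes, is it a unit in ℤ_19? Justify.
x ∈ ℤ_19^× (unit); v_19(x) = 0

ℤ_19 = {x ∈ ℚ_19 : v_19(x) ≥ 0} and ℤ_19^× = {x ∈ ℤ_19 : v_19(x) = 0}. Here v_19(68) = v_19(num) − v_19(den) = 0; compare against these criteria.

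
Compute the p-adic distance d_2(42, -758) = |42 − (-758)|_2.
d_2(42, -758) = 1/32

Step 1 — x − y = 42 − (-758) = 800. Step 2 — v_2(800) = 5 (factor: 800 = (2^5 · 25); the sign does not affect v_p). Step 3 — |x − y|_2 = 2^{-5} = 1/32.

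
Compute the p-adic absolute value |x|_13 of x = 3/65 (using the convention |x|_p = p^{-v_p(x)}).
|3/65|_13 = 13

Step 1 — compute v_13(x) by factoring powers of 13 out of the numerator and denominator: v_13(3/65) = -1. Step 2 — apply |x|_p = p^{-v_p(x)} = 13^{1} = 13.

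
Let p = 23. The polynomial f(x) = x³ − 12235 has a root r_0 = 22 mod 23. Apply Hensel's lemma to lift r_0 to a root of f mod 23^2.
r_1 = 22 (mod 529)

Hensel: r_{i+1} = r_i − f(r_i)/f′(r_i) mod 23^{i+2}, where f′(x) = 3x². Iterate:
  r_0 = 22 (mod 23)
  r_1 = 22 (mod 529)
Final: r = 22 with f(r) ≡ 0 mod 23^2.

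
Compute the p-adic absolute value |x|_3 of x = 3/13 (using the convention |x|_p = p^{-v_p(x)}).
|3/13|_3 = 1/3

Step 1 — compute v_3(x) by factoring powers of 3 out of the numerator and denominator: v_3(3/13) = 1. Step 2 — apply |x|_p = p^{-v_p(x)} = 3^{-1} = 1/3.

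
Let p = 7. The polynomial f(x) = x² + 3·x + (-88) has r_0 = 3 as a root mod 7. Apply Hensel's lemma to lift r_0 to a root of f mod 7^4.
r_3 = 2390 (mod 2401)

Hensel: r_{i+1} = r_i − f(r_i)·(f′(r_i))^{-1} mod 7^{i+2}, f′(x) = 2x + 3. Iterate:
  r_0 = 3 (mod 7)
  r_1 = 38 (mod 49)
  r_2 = 332 (mod 343)
  r_3 = 2390 (mod 2401)
Final: r = 2390 satisfies f(r) ≡ 0 mod 7^4.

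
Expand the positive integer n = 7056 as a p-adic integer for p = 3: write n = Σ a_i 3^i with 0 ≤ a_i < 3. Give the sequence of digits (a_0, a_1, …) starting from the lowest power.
(a_0, a_1, …) = (0, 0, 1, 0, 0, 2, 0, 0, 1)

Repeated division by 3 gives the digits low-to-high: 7056 = 1·3^2 + 2·3^5 + 1·3^8. Digit sequence: (0, 0, 1, 0, 0, 2, 0, 0, 1).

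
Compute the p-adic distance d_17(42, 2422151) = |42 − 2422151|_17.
d_17(42, 2422151) = 1/83521

Step 1 — x − y = 42 − 2422151 = -2422109. Step 2 — v_17(-2422109) = 4 (factor: -2422109 = −(17^4 · 29); the sign does not affect v_p). Step 3 — |x − y|_17 = 17^{-4} = 1/83521.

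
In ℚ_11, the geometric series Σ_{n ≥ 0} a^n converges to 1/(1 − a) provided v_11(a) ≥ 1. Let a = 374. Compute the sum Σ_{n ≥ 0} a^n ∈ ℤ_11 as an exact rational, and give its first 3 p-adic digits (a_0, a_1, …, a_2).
Σ a^n = 1/(1 − a) = -1/373;  first 3 digits = (1, 1, 4)

v_11(a) = 1 ≥ 1, so the series converges in ℤ_11 to 1/(1 − a) = 1/(1 − 374) = -1/373. Expand this rational in ℤ_11: compute digits iteratively via d_i = x_i mod 11, x_{i+1} = (x_i − d_i)/11. The first 3 digits are (1, 1, 4).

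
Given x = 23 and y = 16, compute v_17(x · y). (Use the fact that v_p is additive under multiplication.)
v_17(368) = 0

v_p(x) = 0 (factor: 23 = 17^0 · 23); v_p(y) = 0 (factor: 16 = 17^0 · 16). Additivity: v_p(xy) = v_p(x) + v_p(y) = 0 + 0 = 0. (Direct check: xy = 368 = 17^0 · (368).)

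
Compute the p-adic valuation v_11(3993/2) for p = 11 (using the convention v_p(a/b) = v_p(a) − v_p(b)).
v_11(3993/2) = 3

Factor powers of 11 from the numerator and denominator of the reduced fraction: 3993 = 11^3 · 3 and 2 = 11^0 · 2. Apply v_p(a/b) = v_p(a) − v_p(b): v_11(3993/2) = 3 − 0 = 3.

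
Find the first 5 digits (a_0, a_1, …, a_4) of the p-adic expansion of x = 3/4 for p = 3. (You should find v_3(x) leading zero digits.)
(a_0, …, a_4) = (0, 1, 2, 0, 2)

v_3(3/4) = 1, so a_0 = ... = a_0 = 0. Factor out: x = 3^1 · u with u = 1/4 a unit in ℤ_3. Expand u iteratively via a_{v+i} = u_i mod 3, u_{i+1} = (u_i − a_{v+i})/3:
  u_0 = 1/4;  a_1 = 1;  u_1 = (u_0 − 1)/3 = -1/4
  u_1 = -1/4;  a_2 = 2;  u_2 = (u_1 − 2)/3 = -3/4
  u_2 = -3/4;  a_3 = 0;  u_3 = (u_2 − 0)/3 = -1/4
  u_3 = -1/4;  a_4 = 2;  u_4 = (u_3 − 2)/3 = -3/4
Digits: (0, 1, 2, 0, 2).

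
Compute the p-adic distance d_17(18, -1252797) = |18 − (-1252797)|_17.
d_17(18, -1252797) = 1/83521

Step 1 — x − y = 18 − (-1252797) = 1252815. Step 2 — v_17(1252815) = 4 (factor: 1252815 = (17^4 · 15); the sign does not affect v_p). Step 3 — |x − y|_17 = 17^{-4} = 1/83521.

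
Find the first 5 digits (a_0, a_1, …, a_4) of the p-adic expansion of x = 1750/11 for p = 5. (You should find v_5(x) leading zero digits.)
(a_0, …, a_4) = (0, 0, 0, 4, 4)

v_5(1750/11) = 3, so a_0 = ... = a_2 = 0. Factor out: x = 5^3 · u with u = 14/11 a unit in ℤ_5. Expand u iteratively via a_{v+i} = u_i mod 5, u_{i+1} = (u_i − a_{v+i})/5:
  u_0 = 14/11;  a_3 = 4;  u_1 = (u_0 − 4)/5 = -6/11
  u_1 = -6/11;  a_4 = 4;  u_2 = (u_1 − 4)/5 = -10/11
Digits: (0, 0, 0, 4, 4).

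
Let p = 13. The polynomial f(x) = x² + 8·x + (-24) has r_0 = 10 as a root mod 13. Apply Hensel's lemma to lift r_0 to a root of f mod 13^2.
r_1 = 101 (mod 169)

Hensel: r_{i+1} = r_i − f(r_i)·(f′(r_i))^{-1} mod 13^{i+2}, f′(x) = 2x + 8. Iterate:
  r_0 = 10 (mod 13)
  r_1 = 101 (mod 169)
Final: r = 101 satisfies f(r) ≡ 0 mod 13^2.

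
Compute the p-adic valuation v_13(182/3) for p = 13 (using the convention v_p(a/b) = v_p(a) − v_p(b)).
v_13(182/3) = 1

Factor powers of 13 from the numerator and denominator of the reduced fraction: 182 = 13^1 · 14 and 3 = 13^0 · 3. Apply v_p(a/b) = v_p(a) − v_p(b): v_13(182/3) = 1 − 0 = 1.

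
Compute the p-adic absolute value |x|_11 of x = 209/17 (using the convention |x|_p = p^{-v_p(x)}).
|209/17|_11 = 1/11

Step 1 — compute v_11(x) by factoring powers of 11 out of the numerator and denominator: v_11(209/17) = 1. Step 2 — apply |x|_p = p^{-v_p(x)} = 11^{-1} = 1/11.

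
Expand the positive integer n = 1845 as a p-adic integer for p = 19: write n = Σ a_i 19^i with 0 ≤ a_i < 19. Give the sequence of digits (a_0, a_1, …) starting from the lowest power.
(a_0, a_1, …) = (2, 2, 5)

Repeated division by 19 gives the digits low-to-high: 1845 = 2 + 2·19^1 + 5·19^2. Digit sequence: (2, 2, 5).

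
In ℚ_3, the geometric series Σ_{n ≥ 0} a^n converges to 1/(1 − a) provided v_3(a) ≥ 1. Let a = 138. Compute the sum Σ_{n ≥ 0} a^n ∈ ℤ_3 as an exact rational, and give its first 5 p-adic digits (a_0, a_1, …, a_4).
Σ a^n = 1/(1 − a) = -1/137;  first 5 digits = (1, 1, 1, 0, 1)

v_3(a) = 1 ≥ 1, so the series converges in ℤ_3 to 1/(1 − a) = 1/(1 − 138) = -1/137. Expand this rational in ℤ_3: compute digits iteratively via d_i = x_i mod 3, x_{i+1} = (x_i − d_i)/3. The first 5 digits are (1, 1, 1, 0, 1).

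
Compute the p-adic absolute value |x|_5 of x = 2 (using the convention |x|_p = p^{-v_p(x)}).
|2|_5 = 1

Step 1 — compute v_5(x) by factoring powers of 5 out of the numerator and denominator: v_5(2) = 0. Step 2 — apply |x|_p = p^{-v_p(x)} = 5^{0} = 1.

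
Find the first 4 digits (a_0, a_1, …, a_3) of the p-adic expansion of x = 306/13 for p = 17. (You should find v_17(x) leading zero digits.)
(a_0, …, a_3) = (0, 4, 9, 6)

v_17(306/13) = 1, so a_0 = ... = a_0 = 0. Factor out: x = 17^1 · u with u = 18/13 a unit in ℤ_17. Expand u iteratively via a_{v+i} = u_i mod 17, u_{i+1} = (u_i − a_{v+i})/17:
  u_0 = 18/13;  a_1 = 4;  u_1 = (u_0 − 4)/17 = -2/13
  u_1 = -2/13;  a_2 = 9;  u_2 = (u_1 − 9)/17 = -7/13
  u_2 = -7/13;  a_3 = 6;  u_3 = (u_2 − 6)/17 = -5/13
Digits: (0, 4, 9, 6).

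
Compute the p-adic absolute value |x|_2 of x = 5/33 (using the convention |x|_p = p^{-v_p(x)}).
|5/33|_2 = 1

Step 1 — compute v_2(x) by factoring powers of 2 out of the numerator and denominator: v_2(5/33) = 0. Step 2 — apply |x|_p = p^{-v_p(x)} = 2^{0} = 1.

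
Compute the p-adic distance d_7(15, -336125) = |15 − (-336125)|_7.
d_7(15, -336125) = 1/16807

Step 1 — x − y = 15 − (-336125) = 336140. Step 2 — v_7(336140) = 5 (factor: 336140 = (7^5 · 20); the sign does not affect v_p). Step 3 — |x − y|_7 = 7^{-5} = 1/16807.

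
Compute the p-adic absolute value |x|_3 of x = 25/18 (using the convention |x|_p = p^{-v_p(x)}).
|25/18|_3 = 9

Step 1 — compute v_3(x) by factoring powers of 3 out of the numerator and denominator: v_3(25/18) = -2. Step 2 — apply |x|_p = p^{-v_p(x)} = 3^{2} = 9.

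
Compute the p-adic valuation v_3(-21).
v_3(-21) = 1

v_3(n) is the largest exponent k such that 3^k divides n. Factor out: -21 = -3^1 · 7. (Sign doesn't affect v_p.) So v_3(-21) = 1.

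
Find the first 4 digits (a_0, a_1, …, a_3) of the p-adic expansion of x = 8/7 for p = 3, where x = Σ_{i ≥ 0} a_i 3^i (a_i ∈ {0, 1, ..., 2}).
(a_0, …, a_3) = (2, 1, 0, 2)

v_3(8/7) = 0 (numerator and denominator both coprime to 3), so x ∈ ℤ_3^×. Compute digits iteratively via a_i = x_i mod 3, x_{i+1} = (x_i − a_i)/3, with x_0 = x:
  x_0 = 8/7;  a_0 = 2;  x_1 = (x_0 − 2)/3 = -2/7
  x_1 = -2/7;  a_1 = 1;  x_2 = (x_1 − 1)/3 = -3/7
  x_2 = -3/7;  a_2 = 0;  x_3 = (x_2 − 0)/3 = -1/7
  x_3 = -1/7;  a_3 = 2;  x_4 = (x_3 − 2)/3 = -5/7
Digits: (2, 1, 0, 2).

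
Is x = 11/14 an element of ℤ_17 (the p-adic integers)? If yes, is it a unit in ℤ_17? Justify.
x ∈ ℤ_17^× (unit); v_17(x) = 0

ℤ_17 = {x ∈ ℚ_17 : v_17(x) ≥ 0} and ℤ_17^× = {x ∈ ℤ_17 : v_17(x) = 0}. Here v_17(11/14) = v_17(num) − v_17(den) = 0; compare against these criteria.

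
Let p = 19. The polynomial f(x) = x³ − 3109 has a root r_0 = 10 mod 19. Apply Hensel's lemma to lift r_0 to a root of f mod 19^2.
r_1 = 295 (mod 361)

Hensel: r_{i+1} = r_i − f(r_i)/f′(r_i) mod 19^{i+2}, where f′(x) = 3x². Iterate:
  r_0 = 10 (mod 19)
  r_1 = 295 (mod 361)
Final: r = 295 with f(r) ≡ 0 mod 19^2.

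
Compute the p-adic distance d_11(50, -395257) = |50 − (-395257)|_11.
d_11(50, -395257) = 1/14641

Step 1 — x − y = 50 − (-395257) = 395307. Step 2 — v_11(395307) = 4 (factor: 395307 = (11^4 · 27); the sign does not affect v_p). Step 3 — |x − y|_11 = 11^{-4} = 1/14641.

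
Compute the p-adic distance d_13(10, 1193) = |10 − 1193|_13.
d_13(10, 1193) = 1/169

Step 1 — x − y = 10 − 1193 = -1183. Step 2 — v_13(-1183) = 2 (factor: -1183 = −(13^2 · 7); the sign does not affect v_p). Step 3 — |x − y|_13 = 13^{-2} = 1/169.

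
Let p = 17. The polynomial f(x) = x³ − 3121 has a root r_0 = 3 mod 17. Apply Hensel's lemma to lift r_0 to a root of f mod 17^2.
r_1 = 139 (mod 289)

Hensel: r_{i+1} = r_i − f(r_i)/f′(r_i) mod 17^{i+2}, where f′(x) = 3x². Iterate:
  r_0 = 3 (mod 17)
  r_1 = 139 (mod 289)
Final: r = 139 with f(r) ≡ 0 mod 17^2.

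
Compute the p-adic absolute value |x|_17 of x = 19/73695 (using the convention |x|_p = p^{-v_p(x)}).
|19/73695|_17 = 4913

Step 1 — compute v_17(x) by factoring powers of 17 out of the numerator and denominator: v_17(19/73695) = -3. Step 2 — apply |x|_p = p^{-v_p(x)} = 17^{3} = 4913.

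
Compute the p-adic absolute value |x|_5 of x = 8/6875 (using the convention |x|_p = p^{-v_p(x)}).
|8/6875|_5 = 625

Step 1 — compute v_5(x) by factoring powers of 5 out of the numerator and denominator: v_5(8/6875) = -4. Step 2 — apply |x|_p = p^{-v_p(x)} = 5^{4} = 625.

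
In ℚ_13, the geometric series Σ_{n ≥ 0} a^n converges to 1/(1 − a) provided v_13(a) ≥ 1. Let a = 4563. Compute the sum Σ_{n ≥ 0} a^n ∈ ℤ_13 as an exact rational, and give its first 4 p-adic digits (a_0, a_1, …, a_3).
Σ a^n = 1/(1 − a) = -1/4562;  first 4 digits = (1, 0, 1, 2)

v_13(a) = 2 ≥ 1, so the series converges in ℤ_13 to 1/(1 − a) = 1/(1 − 4563) = -1/4562. Expand this rational in ℤ_13: compute digits iteratively via d_i = x_i mod 13, x_{i+1} = (x_i − d_i)/13. The first 4 digits are (1, 0, 1, 2).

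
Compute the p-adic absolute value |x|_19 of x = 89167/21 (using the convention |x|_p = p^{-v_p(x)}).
|89167/21|_19 = 1/6859

Step 1 — compute v_19(x) by factoring powers of 19 out of the numerator and denominator: v_19(89167/21) = 3. Step 2 — apply |x|_p = p^{-v_p(x)} = 19^{-3} = 1/6859.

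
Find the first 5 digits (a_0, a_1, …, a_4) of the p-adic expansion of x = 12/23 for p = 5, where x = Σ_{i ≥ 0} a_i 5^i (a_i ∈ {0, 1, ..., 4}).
(a_0, …, a_4) = (4, 3, 1, 4, 0)

v_5(12/23) = 0 (numerator and denominator both coprime to 5), so x ∈ ℤ_5^×. Compute digits iteratively via a_i = x_i mod 5, x_{i+1} = (x_i − a_i)/5, with x_0 = x:
  x_0 = 12/23;  a_0 = 4;  x_1 = (x_0 − 4)/5 = -16/23
  x_1 = -16/23;  a_1 = 3;  x_2 = (x_1 − 3)/5 = -17/23
  x_2 = -17/23;  a_2 = 1;  x_3 = (x_2 − 1)/5 = -8/23
  x_3 = -8/23;  a_3 = 4;  x_4 = (x_3 − 4)/5 = -20/23
  x_4 = -20/23;  a_4 = 0;  x_5 = (x_4 − 0)/5 = -4/23
Digits: (4, 3, 1, 4, 0).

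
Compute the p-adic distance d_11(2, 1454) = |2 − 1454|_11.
d_11(2, 1454) = 1/121

Step 1 — x − y = 2 − 1454 = -1452. Step 2 — v_11(-1452) = 2 (factor: -1452 = −(11^2 · 12); the sign does not affect v_p). Step 3 — |x − y|_11 = 11^{-2} = 1/121.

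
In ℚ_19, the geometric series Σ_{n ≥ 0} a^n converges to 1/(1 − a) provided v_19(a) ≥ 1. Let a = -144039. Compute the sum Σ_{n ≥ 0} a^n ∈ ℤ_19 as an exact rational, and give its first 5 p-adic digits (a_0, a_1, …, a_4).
Σ a^n = 1/(1 − a) = 1/144040;  first 5 digits = (1, 0, 0, 17, 17)

v_19(a) = 3 ≥ 1, so the series converges in ℤ_19 to 1/(1 − a) = 1/(1 − (-144039)) = 1/144040. Expand this rational in ℤ_19: compute digits iteratively via d_i = x_i mod 19, x_{i+1} = (x_i − d_i)/19. The first 5 digits are (1, 0, 0, 17, 17).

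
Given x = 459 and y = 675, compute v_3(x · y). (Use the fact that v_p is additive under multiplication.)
v_3(309825) = 6

v_p(x) = 3 (factor: 459 = 3^3 · 17); v_p(y) = 3 (factor: 675 = 3^3 · 25). Additivity: v_p(xy) = v_p(x) + v_p(y) = 3 + 3 = 6. (Direct check: xy = 309825 = 3^6 · (425).)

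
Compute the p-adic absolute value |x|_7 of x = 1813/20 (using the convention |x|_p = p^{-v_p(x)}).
|1813/20|_7 = 1/49

Step 1 — compute v_7(x) by factoring powers of 7 out of the numerator and denominator: v_7(1813/20) = 2. Step 2 — apply |x|_p = p^{-v_p(x)} = 7^{-2} = 1/49.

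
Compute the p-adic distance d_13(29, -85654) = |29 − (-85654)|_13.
d_13(29, -85654) = 1/28561

Step 1 — x − y = 29 − (-85654) = 85683. Step 2 — v_13(85683) = 4 (factor: 85683 = (13^4 · 3); the sign does not affect v_p). Step 3 — |x − y|_13 = 13^{-4} = 1/28561.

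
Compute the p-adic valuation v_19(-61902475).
v_19(-61902475) = 5

v_19(n) is the largest exponent k such that 19^k divides n. Factor out: -61902475 = -19^5 · 25. (Sign doesn't affect v_p.) So v_19(-61902475) = 5.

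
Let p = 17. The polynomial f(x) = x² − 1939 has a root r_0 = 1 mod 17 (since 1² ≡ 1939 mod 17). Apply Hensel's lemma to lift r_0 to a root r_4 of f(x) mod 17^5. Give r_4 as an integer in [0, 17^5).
r_4 = 604980 (mod 1419857)

Hensel's recurrence: r_{i+1} = r_i − f(r_i)·(f′(r_i))^{-1} mod 17^{i+2}, with f′(x) = 2x. Iterate:
  r_0 = 1 (mod 17)
  r_1 = 103 (mod 289)
  r_2 = 681 (mod 4913)
  r_3 = 20333 (mod 83521)
  r_4 = 604980 (mod 1419857)
Final: r_4 = 604980, and one checks f(r_4) ≡ 0 mod 17^5.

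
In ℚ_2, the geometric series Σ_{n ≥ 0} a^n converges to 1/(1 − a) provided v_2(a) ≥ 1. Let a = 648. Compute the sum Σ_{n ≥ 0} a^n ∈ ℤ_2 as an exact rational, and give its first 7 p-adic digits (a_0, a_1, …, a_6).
Σ a^n = 1/(1 − a) = -1/647;  first 7 digits = (1, 0, 0, 1, 0, 0, 1)

v_2(a) = 3 ≥ 1, so the series converges in ℤ_2 to 1/(1 − a) = 1/(1 − 648) = -1/647. Expand this rational in ℤ_2: compute digits iteratively via d_i = x_i mod 2, x_{i+1} = (x_i − d_i)/2. The first 7 digits are (1, 0, 0, 1, 0, 0, 1).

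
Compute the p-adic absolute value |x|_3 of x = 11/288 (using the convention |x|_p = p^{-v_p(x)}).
|11/288|_3 = 9

Step 1 — compute v_3(x) by factoring powers of 3 out of the numerator and denominator: v_3(11/288) = -2. Step 2 — apply |x|_p = p^{-v_p(x)} = 3^{2} = 9.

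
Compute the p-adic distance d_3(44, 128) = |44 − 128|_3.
d_3(44, 128) = 1/3

Step 1 — x − y = 44 − 128 = -84. Step 2 — v_3(-84) = 1 (factor: -84 = −(3^1 · 28); the sign does not affect v_p). Step 3 — |x − y|_3 = 3^{-1} = 1/3.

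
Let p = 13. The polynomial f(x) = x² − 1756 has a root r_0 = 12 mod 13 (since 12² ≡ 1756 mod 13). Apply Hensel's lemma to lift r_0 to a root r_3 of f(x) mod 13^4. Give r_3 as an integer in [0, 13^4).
r_3 = 8163 (mod 28561)

Hensel's recurrence: r_{i+1} = r_i − f(r_i)·(f′(r_i))^{-1} mod 13^{i+2}, with f′(x) = 2x. Iterate:
  r_0 = 12 (mod 13)
  r_1 = 51 (mod 169)
  r_2 = 1572 (mod 2197)
  r_3 = 8163 (mod 28561)
Final: r_3 = 8163, and one checks f(r_3) ≡ 0 mod 13^4.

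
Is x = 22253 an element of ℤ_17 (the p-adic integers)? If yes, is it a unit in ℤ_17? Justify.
x ∈ ℤ_17 but not a unit; v_17(x) = 2 > 0

ℤ_17 = {x ∈ ℚ_17 : v_17(x) ≥ 0} and ℤ_17^× = {x ∈ ℤ_17 : v_17(x) = 0}. Here v_17(22253) = v_17(num) − v_17(den) = 2; compare against these criteria.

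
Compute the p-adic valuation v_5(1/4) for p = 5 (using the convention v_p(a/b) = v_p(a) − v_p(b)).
v_5(1/4) = 0

Factor powers of 5 from the numerator and denominator of the reduced fraction: 1 = 5^0 · 1 and 4 = 5^0 · 4. Apply v_p(a/b) = v_p(a) − v_p(b): v_5(1/4) = 0 − 0 = 0.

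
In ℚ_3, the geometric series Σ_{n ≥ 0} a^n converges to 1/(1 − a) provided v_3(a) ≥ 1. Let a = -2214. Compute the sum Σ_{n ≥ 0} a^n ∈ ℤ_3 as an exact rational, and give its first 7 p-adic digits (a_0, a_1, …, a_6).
Σ a^n = 1/(1 − a) = 1/2215;  first 7 digits = (1, 0, 0, 2, 2, 2, 0)

v_3(a) = 3 ≥ 1, so the series converges in ℤ_3 to 1/(1 − a) = 1/(1 − (-2214)) = 1/2215. Expand this rational in ℤ_3: compute digits iteratively via d_i = x_i mod 3, x_{i+1} = (x_i − d_i)/3. The first 7 digits are (1, 0, 0, 2, 2, 2, 0).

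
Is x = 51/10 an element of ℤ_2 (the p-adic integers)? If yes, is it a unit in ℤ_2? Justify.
x ∉ ℤ_2 (v_2(x) = -1 < 0)

ℤ_2 = {x ∈ ℚ_2 : v_2(x) ≥ 0} and ℤ_2^× = {x ∈ ℤ_2 : v_2(x) = 0}. Here v_2(51/10) = v_2(num) − v_2(den) = -1; compare against these criteria.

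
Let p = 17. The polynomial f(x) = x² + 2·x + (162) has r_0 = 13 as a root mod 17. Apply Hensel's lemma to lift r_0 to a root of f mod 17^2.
r_1 = 217 (mod 289)

Hensel: r_{i+1} = r_i − f(r_i)·(f′(r_i))^{-1} mod 17^{i+2}, f′(x) = 2x + 2. Iterate:
  r_0 = 13 (mod 17)
  r_1 = 217 (mod 289)
Final: r = 217 satisfies f(r) ≡ 0 mod 17^2.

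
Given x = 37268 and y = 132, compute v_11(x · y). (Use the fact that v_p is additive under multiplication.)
v_11(4919376) = 4

v_p(x) = 3 (factor: 37268 = 11^3 · 28); v_p(y) = 1 (factor: 132 = 11^1 · 12). Additivity: v_p(xy) = v_p(x) + v_p(y) = 3 + 1 = 4. (Direct check: xy = 4919376 = 11^4 · (336).)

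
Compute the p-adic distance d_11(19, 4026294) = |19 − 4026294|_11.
d_11(19, 4026294) = 1/161051

Step 1 — x − y = 19 − 4026294 = -4026275. Step 2 — v_11(-4026275) = 5 (factor: -4026275 = −(11^5 · 25); the sign does not affect v_p). Step 3 — |x − y|_11 = 11^{-5} = 1/161051.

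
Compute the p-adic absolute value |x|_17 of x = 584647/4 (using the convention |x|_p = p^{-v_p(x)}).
|584647/4|_17 = 1/83521

Step 1 — compute v_17(x) by factoring powers of 17 out of the numerator and denominator: v_17(584647/4) = 4. Step 2 — apply |x|_p = p^{-v_p(x)} = 17^{-4} = 1/83521.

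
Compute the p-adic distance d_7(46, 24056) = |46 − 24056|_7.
d_7(46, 24056) = 1/2401

Step 1 — x − y = 46 − 24056 = -24010. Step 2 — v_7(-24010) = 4 (factor: -24010 = −(7^4 · 10); the sign does not affect v_p). Step 3 — |x − y|_7 = 7^{-4} = 1/2401.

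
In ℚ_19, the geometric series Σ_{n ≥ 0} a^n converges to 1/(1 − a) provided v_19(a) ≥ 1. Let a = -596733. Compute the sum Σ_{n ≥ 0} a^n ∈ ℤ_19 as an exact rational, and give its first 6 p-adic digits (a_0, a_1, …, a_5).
Σ a^n = 1/(1 − a) = 1/596734;  first 6 digits = (1, 0, 0, 8, 14, 18)

v_19(a) = 3 ≥ 1, so the series converges in ℤ_19 to 1/(1 − a) = 1/(1 − (-596733)) = 1/596734. Expand this rational in ℤ_19: compute digits iteratively via d_i = x_i mod 19, x_{i+1} = (x_i − d_i)/19. The first 6 digits are (1, 0, 0, 8, 14, 18).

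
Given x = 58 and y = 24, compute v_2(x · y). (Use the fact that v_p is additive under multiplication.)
v_2(1392) = 4

v_p(x) = 1 (factor: 58 = 2^1 · 29); v_p(y) = 3 (factor: 24 = 2^3 · 3). Additivity: v_p(xy) = v_p(x) + v_p(y) = 1 + 3 = 4. (Direct check: xy = 1392 = 2^4 · (87).)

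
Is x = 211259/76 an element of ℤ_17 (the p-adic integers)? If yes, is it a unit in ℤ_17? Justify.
x ∈ ℤ_17 but not a unit; v_17(x) = 3 > 0

ℤ_17 = {x ∈ ℚ_17 : v_17(x) ≥ 0} and ℤ_17^× = {x ∈ ℤ_17 : v_17(x) = 0}. Here v_17(211259/76) = v_17(num) − v_17(den) = 3; compare against these criteria.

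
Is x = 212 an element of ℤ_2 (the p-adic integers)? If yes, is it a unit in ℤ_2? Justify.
x ∈ ℤ_2 but not a unit; v_2(x) = 2 > 0

ℤ_2 = {x ∈ ℚ_2 : v_2(x) ≥ 0} and ℤ_2^× = {x ∈ ℤ_2 : v_2(x) = 0}. Here v_2(212) = v_2(num) − v_2(den) = 2; compare against these criteria.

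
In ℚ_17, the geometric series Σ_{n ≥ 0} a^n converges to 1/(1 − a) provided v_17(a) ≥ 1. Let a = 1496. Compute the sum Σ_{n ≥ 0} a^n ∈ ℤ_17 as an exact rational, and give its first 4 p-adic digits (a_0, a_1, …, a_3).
Σ a^n = 1/(1 − a) = -1/1495;  first 4 digits = (1, 3, 14, 6)

v_17(a) = 1 ≥ 1, so the series converges in ℤ_17 to 1/(1 − a) = 1/(1 − 1496) = -1/1495. Expand this rational in ℤ_17: compute digits iteratively via d_i = x_i mod 17, x_{i+1} = (x_i − d_i)/17. The first 4 digits are (1, 3, 14, 6).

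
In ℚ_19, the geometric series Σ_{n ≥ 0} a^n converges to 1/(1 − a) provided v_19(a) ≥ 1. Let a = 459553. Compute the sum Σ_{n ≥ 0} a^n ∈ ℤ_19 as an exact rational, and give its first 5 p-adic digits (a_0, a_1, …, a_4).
Σ a^n = 1/(1 − a) = -1/459552;  first 5 digits = (1, 0, 0, 10, 3)

v_19(a) = 3 ≥ 1, so the series converges in ℤ_19 to 1/(1 − a) = 1/(1 − 459553) = -1/459552. Expand this rational in ℤ_19: compute digits iteratively via d_i = x_i mod 19, x_{i+1} = (x_i − d_i)/19. The first 5 digits are (1, 0, 0, 10, 3).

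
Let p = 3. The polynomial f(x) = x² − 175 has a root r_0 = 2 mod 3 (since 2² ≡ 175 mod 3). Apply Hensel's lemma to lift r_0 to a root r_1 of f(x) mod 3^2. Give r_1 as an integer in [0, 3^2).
r_1 = 2 (mod 9)

Hensel's recurrence: r_{i+1} = r_i − f(r_i)·(f′(r_i))^{-1} mod 3^{i+2}, with f′(x) = 2x. Iterate:
  r_0 = 2 (mod 3)
  r_1 = 2 (mod 9)
Final: r_1 = 2, and one checks f(r_1) ≡ 0 mod 3^2.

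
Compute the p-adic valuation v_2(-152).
v_2(-152) = 3

v_2(n) is the largest exponent k such that 2^k divides n. Factor out: -152 = -2^3 · 19. (Sign doesn't affect v_p.) So v_2(-152) = 3.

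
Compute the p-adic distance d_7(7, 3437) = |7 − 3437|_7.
d_7(7, 3437) = 1/343

Step 1 — x − y = 7 − 3437 = -3430. Step 2 — v_7(-3430) = 3 (factor: -3430 = −(7^3 · 10); the sign does not affect v_p). Step 3 — |x − y|_7 = 7^{-3} = 1/343.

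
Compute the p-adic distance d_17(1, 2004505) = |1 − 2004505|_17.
d_17(1, 2004505) = 1/83521

Step 1 — x − y = 1 − 2004505 = -2004504. Step 2 — v_17(-2004504) = 4 (factor: -2004504 = −(17^4 · 24); the sign does not affect v_p). Step 3 — |x − y|_17 = 17^{-4} = 1/83521.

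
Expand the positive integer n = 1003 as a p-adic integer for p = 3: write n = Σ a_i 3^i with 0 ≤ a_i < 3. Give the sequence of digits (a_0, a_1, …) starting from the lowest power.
(a_0, a_1, …) = (1, 1, 0, 1, 0, 1, 1)

Repeated division by 3 gives the digits low-to-high: 1003 = 1 + 1·3^1 + 1·3^3 + 1·3^5 + 1·3^6. Digit sequence: (1, 1, 0, 1, 0, 1, 1).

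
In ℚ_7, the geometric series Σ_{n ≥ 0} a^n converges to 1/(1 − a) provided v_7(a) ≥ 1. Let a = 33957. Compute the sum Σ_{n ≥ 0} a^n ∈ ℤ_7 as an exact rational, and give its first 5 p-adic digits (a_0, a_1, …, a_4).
Σ a^n = 1/(1 − a) = -1/33956;  first 5 digits = (1, 0, 0, 1, 0)

v_7(a) = 3 ≥ 1, so the series converges in ℤ_7 to 1/(1 − a) = 1/(1 − 33957) = -1/33956. Expand this rational in ℤ_7: compute digits iteratively via d_i = x_i mod 7, x_{i+1} = (x_i − d_i)/7. The first 5 digits are (1, 0, 0, 1, 0).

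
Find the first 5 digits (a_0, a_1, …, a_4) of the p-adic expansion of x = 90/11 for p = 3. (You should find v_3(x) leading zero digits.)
(a_0, …, a_4) = (0, 0, 2, 1, 2)

v_3(90/11) = 2, so a_0 = ... = a_1 = 0. Factor out: x = 3^2 · u with u = 10/11 a unit in ℤ_3. Expand u iteratively via a_{v+i} = u_i mod 3, u_{i+1} = (u_i − a_{v+i})/3:
  u_0 = 10/11;  a_2 = 2;  u_1 = (u_0 − 2)/3 = -4/11
  u_1 = -4/11;  a_3 = 1;  u_2 = (u_1 − 1)/3 = -5/11
  u_2 = -5/11;  a_4 = 2;  u_3 = (u_2 − 2)/3 = -9/11
Digits: (0, 0, 2, 1, 2).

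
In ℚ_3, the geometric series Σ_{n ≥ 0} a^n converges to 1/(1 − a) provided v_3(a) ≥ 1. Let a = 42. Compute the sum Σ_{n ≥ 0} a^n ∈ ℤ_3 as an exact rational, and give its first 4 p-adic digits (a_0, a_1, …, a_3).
Σ a^n = 1/(1 − a) = -1/41;  first 4 digits = (1, 2, 2, 2)

v_3(a) = 1 ≥ 1, so the series converges in ℤ_3 to 1/(1 − a) = 1/(1 − 42) = -1/41. Expand this rational in ℤ_3: compute digits iteratively via d_i = x_i mod 3, x_{i+1} = (x_i − d_i)/3. The first 4 digits are (1, 2, 2, 2).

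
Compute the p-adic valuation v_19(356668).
v_19(356668) = 3

v_19(n) is the largest exponent k such that 19^k divides n. Factor out: 356668 = 19^3 · 52. (Sign doesn't affect v_p.) So v_19(356668) = 3.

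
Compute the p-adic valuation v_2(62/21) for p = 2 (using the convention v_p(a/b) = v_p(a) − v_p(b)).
v_2(62/21) = 1

Factor powers of 2 from the numerator and denominator of the reduced fraction: 62 = 2^1 · 31 and 21 = 2^0 · 21. Apply v_p(a/b) = v_p(a) − v_p(b): v_2(62/21) = 1 − 0 = 1.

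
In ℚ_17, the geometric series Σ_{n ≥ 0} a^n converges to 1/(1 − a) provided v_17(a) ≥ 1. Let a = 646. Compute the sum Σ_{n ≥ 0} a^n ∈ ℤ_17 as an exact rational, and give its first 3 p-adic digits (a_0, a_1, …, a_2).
Σ a^n = 1/(1 − a) = -1/645;  first 3 digits = (1, 4, 1)

v_17(a) = 1 ≥ 1, so the series converges in ℤ_17 to 1/(1 − a) = 1/(1 − 646) = -1/645. Expand this rational in ℤ_17: compute digits iteratively via d_i = x_i mod 17, x_{i+1} = (x_i − d_i)/17. The first 3 digits are (1, 4, 1).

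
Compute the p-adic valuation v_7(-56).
v_7(-56) = 1

v_7(n) is the largest exponent k such that 7^k divides n. Factor out: -56 = -7^1 · 8. (Sign doesn't affect v_p.) So v_7(-56) = 1.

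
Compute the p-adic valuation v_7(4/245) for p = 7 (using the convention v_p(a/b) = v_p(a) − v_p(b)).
v_7(4/245) = -2

Factor powers of 7 from the numerator and denominator of the reduced fraction: 4 = 7^0 · 4 and 245 = 7^2 · 5. Apply v_p(a/b) = v_p(a) − v_p(b): v_7(4/245) = 0 − 2 = -2.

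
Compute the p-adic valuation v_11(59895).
v_11(59895) = 3

v_11(n) is the largest exponent k such that 11^k divides n. Factor out: 59895 = 11^3 · 45. (Sign doesn't affect v_p.) So v_11(59895) = 3.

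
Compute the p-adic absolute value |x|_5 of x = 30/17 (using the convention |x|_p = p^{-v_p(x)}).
|30/17|_5 = 1/5

Step 1 — compute v_5(x) by factoring powers of 5 out of the numerator and denominator: v_5(30/17) = 1. Step 2 — apply |x|_p = p^{-v_p(x)} = 5^{-1} = 1/5.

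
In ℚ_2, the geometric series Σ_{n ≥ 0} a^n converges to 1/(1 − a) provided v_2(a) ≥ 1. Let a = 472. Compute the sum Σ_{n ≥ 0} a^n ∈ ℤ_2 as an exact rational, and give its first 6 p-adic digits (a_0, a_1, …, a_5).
Σ a^n = 1/(1 − a) = -1/471;  first 6 digits = (1, 0, 0, 1, 1, 0)

v_2(a) = 3 ≥ 1, so the series converges in ℤ_2 to 1/(1 − a) = 1/(1 − 472) = -1/471. Expand this rational in ℤ_2: compute digits iteratively via d_i = x_i mod 2, x_{i+1} = (x_i − d_i)/2. The first 6 digits are (1, 0, 0, 1, 1, 0).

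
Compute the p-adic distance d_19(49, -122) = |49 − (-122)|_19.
d_19(49, -122) = 1/19

Step 1 — x − y = 49 − (-122) = 171. Step 2 — v_19(171) = 1 (factor: 171 = (19^1 · 9); the sign does not affect v_p). Step 3 — |x − y|_19 = 19^{-1} = 1/19.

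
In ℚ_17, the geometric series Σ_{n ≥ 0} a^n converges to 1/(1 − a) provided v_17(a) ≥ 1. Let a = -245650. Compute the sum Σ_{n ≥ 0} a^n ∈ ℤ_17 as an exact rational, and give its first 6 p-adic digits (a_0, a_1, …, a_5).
Σ a^n = 1/(1 − a) = 1/245651;  first 6 digits = (1, 0, 0, 1, 14, 16)

v_17(a) = 3 ≥ 1, so the series converges in ℤ_17 to 1/(1 − a) = 1/(1 − (-245650)) = 1/245651. Expand this rational in ℤ_17: compute digits iteratively via d_i = x_i mod 17, x_{i+1} = (x_i − d_i)/17. The first 6 digits are (1, 0, 0, 1, 14, 16).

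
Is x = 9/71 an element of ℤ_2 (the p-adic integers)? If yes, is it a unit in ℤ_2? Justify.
x ∈ ℤ_2^× (unit); v_2(x) = 0

ℤ_2 = {x ∈ ℚ_2 : v_2(x) ≥ 0} and ℤ_2^× = {x ∈ ℤ_2 : v_2(x) = 0}. Here v_2(9/71) = v_2(num) − v_2(den) = 0; compare against these criteria.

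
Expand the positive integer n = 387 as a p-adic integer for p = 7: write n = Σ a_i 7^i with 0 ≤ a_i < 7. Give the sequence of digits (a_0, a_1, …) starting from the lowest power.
(a_0, a_1, …) = (2, 6, 0, 1)

Repeated division by 7 gives the digits low-to-high: 387 = 2 + 6·7^1 + 1·7^3. Digit sequence: (2, 6, 0, 1).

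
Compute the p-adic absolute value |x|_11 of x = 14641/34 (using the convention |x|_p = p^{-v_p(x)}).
|14641/34|_11 = 1/14641

Step 1 — compute v_11(x) by factoring powers of 11 out of the numerator and denominator: v_11(14641/34) = 4. Step 2 — apply |x|_p = p^{-v_p(x)} = 11^{-4} = 1/14641.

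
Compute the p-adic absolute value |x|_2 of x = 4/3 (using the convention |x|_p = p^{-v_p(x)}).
|4/3|_2 = 1/4

Step 1 — compute v_2(x) by factoring powers of 2 out of the numerator and denominator: v_2(4/3) = 2. Step 2 — apply |x|_p = p^{-v_p(x)} = 2^{-2} = 1/4.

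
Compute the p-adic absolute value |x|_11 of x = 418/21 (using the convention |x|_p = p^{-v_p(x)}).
|418/21|_11 = 1/11

Step 1 — compute v_11(x) by factoring powers of 11 out of the numerator and denominator: v_11(418/21) = 1. Step 2 — apply |x|_p = p^{-v_p(x)} = 11^{-1} = 1/11.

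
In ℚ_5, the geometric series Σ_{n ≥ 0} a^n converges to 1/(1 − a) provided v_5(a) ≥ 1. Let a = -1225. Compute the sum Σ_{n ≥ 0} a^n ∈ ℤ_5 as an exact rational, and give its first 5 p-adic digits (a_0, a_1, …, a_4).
Σ a^n = 1/(1 − a) = 1/1226;  first 5 digits = (1, 0, 1, 0, 4)

v_5(a) = 2 ≥ 1, so the series converges in ℤ_5 to 1/(1 − a) = 1/(1 − (-1225)) = 1/1226. Expand this rational in ℤ_5: compute digits iteratively via d_i = x_i mod 5, x_{i+1} = (x_i − d_i)/5. The first 5 digits are (1, 0, 1, 0, 4).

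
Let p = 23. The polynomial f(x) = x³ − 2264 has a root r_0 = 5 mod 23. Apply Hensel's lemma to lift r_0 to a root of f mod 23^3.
r_2 = 8561 (mod 12167)

Hensel: r_{i+1} = r_i − f(r_i)/f′(r_i) mod 23^{i+2}, where f′(x) = 3x². Iterate:
  r_0 = 5 (mod 23)
  r_1 = 97 (mod 529)
  r_2 = 8561 (mod 12167)
Final: r = 8561 with f(r) ≡ 0 mod 23^3.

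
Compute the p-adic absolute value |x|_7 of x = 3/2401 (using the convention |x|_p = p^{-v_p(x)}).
|3/2401|_7 = 2401

Step 1 — compute v_7(x) by factoring powers of 7 out of the numerator and denominator: v_7(3/2401) = -4. Step 2 — apply |x|_p = p^{-v_p(x)} = 7^{4} = 2401.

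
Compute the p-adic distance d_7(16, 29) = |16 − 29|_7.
d_7(16, 29) = 1

Step 1 — x − y = 16 − 29 = -13. Step 2 — v_7(-13) = 0 (factor: -13 = −(7^0 · 13); the sign does not affect v_p). Step 3 — |x − y|_7 = 7^{0} = 1.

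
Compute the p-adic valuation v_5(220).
v_5(220) = 1

v_5(n) is the largest exponent k such that 5^k divides n. Factor out: 220 = 5^1 · 44. (Sign doesn't affect v_p.) So v_5(220) = 1.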